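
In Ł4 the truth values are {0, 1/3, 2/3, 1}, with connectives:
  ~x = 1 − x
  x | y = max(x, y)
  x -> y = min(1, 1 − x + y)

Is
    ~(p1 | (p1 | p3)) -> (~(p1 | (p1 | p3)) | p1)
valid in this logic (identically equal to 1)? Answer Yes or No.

p1 = 0, p3 = 0 ↦ 1
p1 = 0, p3 = 1/3 ↦ 1
p1 = 0, p3 = 2/3 ↦ 1
p1 = 0, p3 = 1 ↦ 1
p1 = 1/3, p3 = 0 ↦ 1
p1 = 1/3, p3 = 1/3 ↦ 1
p1 = 1/3, p3 = 2/3 ↦ 1
p1 = 1/3, p3 = 1 ↦ 1
p1 = 2/3, p3 = 0 ↦ 1
p1 = 2/3, p3 = 1/3 ↦ 1
p1 = 2/3, p3 = 2/3 ↦ 1
p1 = 2/3, p3 = 1 ↦ 1
p1 = 1, p3 = 0 ↦ 1
p1 = 1, p3 = 1/3 ↦ 1
p1 = 1, p3 = 2/3 ↦ 1
p1 = 1, p3 = 1 ↦ 1
Every assignment gives a value ≥ 1.

Yes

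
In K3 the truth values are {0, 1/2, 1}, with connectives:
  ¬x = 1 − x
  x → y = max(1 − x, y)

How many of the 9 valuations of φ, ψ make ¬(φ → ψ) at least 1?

1

φ = 0, ψ = 0 ↦ 0  <
φ = 0, ψ = 1/2 ↦ 0  <
φ = 0, ψ = 1 ↦ 0  <
φ = 1/2, ψ = 0 ↦ 1/2  <
φ = 1/2, ψ = 1/2 ↦ 1/2  <
φ = 1/2, ψ = 1 ↦ 0  <
φ = 1, ψ = 0 ↦ 1  ≥
φ = 1, ψ = 1/2 ↦ 1/2  <
φ = 1, ψ = 1 ↦ 0  <
So 1 of the 9 assignments meets the threshold.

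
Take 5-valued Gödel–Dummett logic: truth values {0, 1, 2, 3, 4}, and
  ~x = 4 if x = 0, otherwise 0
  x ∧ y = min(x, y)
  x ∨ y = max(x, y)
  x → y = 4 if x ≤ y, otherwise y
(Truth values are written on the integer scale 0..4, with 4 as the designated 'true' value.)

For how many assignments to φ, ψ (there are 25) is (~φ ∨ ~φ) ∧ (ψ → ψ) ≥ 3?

value 4: 5 assignments (counts)
value 0: 20 assignments
So 5 of the 25 assignments meet the threshold.

5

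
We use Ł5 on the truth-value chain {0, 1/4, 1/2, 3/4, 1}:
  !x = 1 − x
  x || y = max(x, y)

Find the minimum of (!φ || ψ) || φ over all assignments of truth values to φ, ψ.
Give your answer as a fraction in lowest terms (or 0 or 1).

1/2

Take φ = 1/2, ψ = 0:
!φ = !1/2 = 1/2
!φ || ψ = 1/2 || 0 = 1/2
(!φ || ψ) || φ = 1/2 || 1/2 = 1/2
No assignment yields a value below 1/2, so this is the minimum.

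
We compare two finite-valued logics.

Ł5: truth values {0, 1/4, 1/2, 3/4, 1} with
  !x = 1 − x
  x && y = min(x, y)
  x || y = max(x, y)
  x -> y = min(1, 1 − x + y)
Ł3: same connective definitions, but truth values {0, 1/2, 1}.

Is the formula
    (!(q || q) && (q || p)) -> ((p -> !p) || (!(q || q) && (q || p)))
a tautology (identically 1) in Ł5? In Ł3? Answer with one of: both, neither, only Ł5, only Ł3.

both

In Ł5: every assignment gives 1 — tautology.
In Ł3: every assignment gives 1 — tautology.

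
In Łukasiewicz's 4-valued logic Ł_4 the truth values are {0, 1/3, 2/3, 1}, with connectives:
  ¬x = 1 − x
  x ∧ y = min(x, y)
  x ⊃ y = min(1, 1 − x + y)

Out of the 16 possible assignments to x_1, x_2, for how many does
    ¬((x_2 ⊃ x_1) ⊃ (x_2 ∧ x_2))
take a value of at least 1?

4

x_1 = 0, x_2 = 0 ↦ 1  ≥
x_1 = 0, x_2 = 1/3 ↦ 1/3  <
x_1 = 0, x_2 = 2/3 ↦ 0  <
x_1 = 0, x_2 = 1 ↦ 0  <
x_1 = 1/3, x_2 = 0 ↦ 1  ≥
x_1 = 1/3, x_2 = 1/3 ↦ 2/3  <
x_1 = 1/3, x_2 = 2/3 ↦ 0  <
x_1 = 1/3, x_2 = 1 ↦ 0  <
x_1 = 2/3, x_2 = 0 ↦ 1  ≥
x_1 = 2/3, x_2 = 1/3 ↦ 2/3  <
x_1 = 2/3, x_2 = 2/3 ↦ 1/3  <
x_1 = 2/3, x_2 = 1 ↦ 0  <
x_1 = 1, x_2 = 0 ↦ 1  ≥
x_1 = 1, x_2 = 1/3 ↦ 2/3  <
x_1 = 1, x_2 = 2/3 ↦ 1/3  <
x_1 = 1, x_2 = 1 ↦ 0  <
So 4 of the 16 assignments meet the threshold.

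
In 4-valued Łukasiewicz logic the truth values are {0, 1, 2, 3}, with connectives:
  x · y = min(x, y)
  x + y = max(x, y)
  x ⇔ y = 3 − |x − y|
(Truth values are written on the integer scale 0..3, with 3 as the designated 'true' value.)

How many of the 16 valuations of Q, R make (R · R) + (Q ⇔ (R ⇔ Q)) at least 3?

5

Q = 0, R = 0 ↦ 0  <
Q = 0, R = 1 ↦ 1  <
Q = 0, R = 2 ↦ 2  <
Q = 0, R = 3 ↦ 3  ≥
Q = 1, R = 0 ↦ 2  <
Q = 1, R = 1 ↦ 1  <
Q = 1, R = 2 ↦ 2  <
Q = 1, R = 3 ↦ 3  ≥
Q = 2, R = 0 ↦ 2  <
Q = 2, R = 1 ↦ 3  ≥
Q = 2, R = 2 ↦ 2  <
Q = 2, R = 3 ↦ 3  ≥
Q = 3, R = 0 ↦ 0  <
Q = 3, R = 1 ↦ 1  <
Q = 3, R = 2 ↦ 2  <
Q = 3, R = 3 ↦ 3  ≥
So 5 of the 16 assignments meet the threshold.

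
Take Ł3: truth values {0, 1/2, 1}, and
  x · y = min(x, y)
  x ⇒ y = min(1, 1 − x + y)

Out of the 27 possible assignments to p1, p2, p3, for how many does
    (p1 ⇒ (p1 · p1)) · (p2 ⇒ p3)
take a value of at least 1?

18

value 1: 18 assignments (counts)
value 1/2: 6 assignments
value 0: 3 assignments
So 18 of the 27 assignments meet the threshold.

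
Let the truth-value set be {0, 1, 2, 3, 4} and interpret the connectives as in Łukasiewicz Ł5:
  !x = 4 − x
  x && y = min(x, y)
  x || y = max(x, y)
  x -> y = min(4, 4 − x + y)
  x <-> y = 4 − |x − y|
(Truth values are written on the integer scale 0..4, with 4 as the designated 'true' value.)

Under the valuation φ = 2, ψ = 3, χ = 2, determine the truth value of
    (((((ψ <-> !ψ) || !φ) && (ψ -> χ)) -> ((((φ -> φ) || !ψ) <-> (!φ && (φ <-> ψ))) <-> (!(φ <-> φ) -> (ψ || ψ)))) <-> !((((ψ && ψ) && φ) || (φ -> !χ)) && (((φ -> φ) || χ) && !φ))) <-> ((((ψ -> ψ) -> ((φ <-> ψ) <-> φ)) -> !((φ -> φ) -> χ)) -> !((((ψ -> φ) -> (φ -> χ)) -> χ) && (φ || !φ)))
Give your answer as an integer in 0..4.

3

!ψ = !3 = 1
ψ <-> !ψ = 3 <-> 1 = 2
!φ = !2 = 2
(ψ <-> !ψ) || !φ = 2 || 2 = 2
ψ -> χ = 3 -> 2 = 3
((ψ <-> !ψ) || !φ) && (ψ -> χ) = 2 && 3 = 2
φ -> φ = 2 -> 2 = 4
!ψ = !3 = 1
(φ -> φ) || !ψ = 4 || 1 = 4
!φ = !2 = 2
φ <-> ψ = 2 <-> 3 = 3
!φ && (φ <-> ψ) = 2 && 3 = 2
((φ -> φ) || !ψ) <-> (!φ && (φ <-> ψ)) = 4 <-> 2 = 2
φ <-> φ = 2 <-> 2 = 4
!(φ <-> φ) = !4 = 0
ψ || ψ = 3 || 3 = 3
!(φ <-> φ) -> (ψ || ψ) = 0 -> 3 = 4
(((φ -> φ) || !ψ) <-> (!φ && (φ <-> ψ))) <-> (!(φ <-> φ) -> (ψ || ψ)) = 2 <-> 4 = 2
(((ψ <-> !ψ) || !φ) && (ψ -> χ)) -> ((((φ -> φ) || !ψ) <-> (!φ && (φ <-> ψ))) <-> (!(φ <-> φ) -> (ψ || ψ))) = 2 -> 2 = 4
ψ && ψ = 3 && 3 = 3
(ψ && ψ) && φ = 3 && 2 = 2
!χ = !2 = 2
φ -> !χ = 2 -> 2 = 4
((ψ && ψ) && φ) || (φ -> !χ) = 2 || 4 = 4
φ -> φ = 2 -> 2 = 4
(φ -> φ) || χ = 4 || 2 = 4
!φ = !2 = 2
((φ -> φ) || χ) && !φ = 4 && 2 = 2
(((ψ && ψ) && φ) || (φ -> !χ)) && (((φ -> φ) || χ) && !φ) = 4 && 2 = 2
!((((ψ && ψ) && φ) || (φ -> !χ)) && (((φ -> φ) || χ) && !φ)) = !2 = 2
((((ψ <-> !ψ) || !φ) && (ψ -> χ)) -> ((((φ -> φ) || !ψ) <-> (!φ && (φ <-> ψ))) <-> (!(φ <-> φ) -> (ψ || ψ)))) <-> !((((ψ && ψ) && φ) || (φ -> !χ)) && (((φ -> φ) || χ) && !φ)) = 4 <-> 2 = 2
ψ -> ψ = 3 -> 3 = 4
φ <-> ψ = 2 <-> 3 = 3
(φ <-> ψ) <-> φ = 3 <-> 2 = 3
(ψ -> ψ) -> ((φ <-> ψ) <-> φ) = 4 -> 3 = 3
φ -> φ = 2 -> 2 = 4
(φ -> φ) -> χ = 4 -> 2 = 2
!((φ -> φ) -> χ) = !2 = 2
((ψ -> ψ) -> ((φ <-> ψ) <-> φ)) -> !((φ -> φ) -> χ) = 3 -> 2 = 3
ψ -> φ = 3 -> 2 = 3
φ -> χ = 2 -> 2 = 4
(ψ -> φ) -> (φ -> χ) = 3 -> 4 = 4
((ψ -> φ) -> (φ -> χ)) -> χ = 4 -> 2 = 2
!φ = !2 = 2
φ || !φ = 2 || 2 = 2
(((ψ -> φ) -> (φ -> χ)) -> χ) && (φ || !φ) = 2 && 2 = 2
!((((ψ -> φ) -> (φ -> χ)) -> χ) && (φ || !φ)) = !2 = 2
(((ψ -> ψ) -> ((φ <-> ψ) <-> φ)) -> !((φ -> φ) -> χ)) -> !((((ψ -> φ) -> (φ -> χ)) -> χ) && (φ || !φ)) = 3 -> 2 = 3
(((((ψ <-> !ψ) || !φ) && (ψ -> χ)) -> ((((φ -> φ) || !ψ) <-> (!φ && (φ <-> ψ))) <-> (!(φ <-> φ) -> (ψ || ψ)))) <-> !((((ψ && ψ) && φ) || (φ -> !χ)) && (((φ -> φ) || χ) && !φ))) <-> ((((ψ -> ψ) -> ((φ <-> ψ) <-> φ)) -> !((φ -> φ) -> χ)) -> !((((ψ -> φ) -> (φ -> χ)) -> χ) && (φ || !φ))) = 2 <-> 3 = 3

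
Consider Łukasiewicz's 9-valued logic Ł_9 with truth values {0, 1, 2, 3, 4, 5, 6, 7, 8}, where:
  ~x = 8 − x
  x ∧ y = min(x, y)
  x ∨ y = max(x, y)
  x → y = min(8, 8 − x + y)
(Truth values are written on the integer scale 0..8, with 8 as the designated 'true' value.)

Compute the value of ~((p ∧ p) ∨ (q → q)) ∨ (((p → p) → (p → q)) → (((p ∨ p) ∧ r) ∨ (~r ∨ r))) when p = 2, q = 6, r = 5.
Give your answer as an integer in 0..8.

5

p ∧ p = 2 ∧ 2 = 2
q → q = 6 → 6 = 8
(p ∧ p) ∨ (q → q) = 2 ∨ 8 = 8
~((p ∧ p) ∨ (q → q)) = ~8 = 0
p → p = 2 → 2 = 8
p → q = 2 → 6 = 8
(p → p) → (p → q) = 8 → 8 = 8
p ∨ p = 2 ∨ 2 = 2
(p ∨ p) ∧ r = 2 ∧ 5 = 2
~r = ~5 = 3
~r ∨ r = 3 ∨ 5 = 5
((p ∨ p) ∧ r) ∨ (~r ∨ r) = 2 ∨ 5 = 5
((p → p) → (p → q)) → (((p ∨ p) ∧ r) ∨ (~r ∨ r)) = 8 → 5 = 5
~((p ∧ p) ∨ (q → q)) ∨ (((p → p) → (p → q)) → (((p ∨ p) ∧ r) ∨ (~r ∨ r))) = 0 ∨ 5 = 5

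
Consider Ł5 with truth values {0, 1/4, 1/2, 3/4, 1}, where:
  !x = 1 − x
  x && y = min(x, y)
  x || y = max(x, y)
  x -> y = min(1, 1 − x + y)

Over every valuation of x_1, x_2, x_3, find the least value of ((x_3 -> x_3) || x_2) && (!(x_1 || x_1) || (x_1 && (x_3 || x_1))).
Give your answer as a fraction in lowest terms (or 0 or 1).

Take x_1 = 1/2, x_2 = 0, x_3 = 0:
x_3 -> x_3 = 0 -> 0 = 1
(x_3 -> x_3) || x_2 = 1 || 0 = 1
x_1 || x_1 = 1/2 || 1/2 = 1/2
!(x_1 || x_1) = !1/2 = 1/2
x_3 || x_1 = 0 || 1/2 = 1/2
x_1 && (x_3 || x_1) = 1/2 && 1/2 = 1/2
!(x_1 || x_1) || (x_1 && (x_3 || x_1)) = 1/2 || 1/2 = 1/2
((x_3 -> x_3) || x_2) && (!(x_1 || x_1) || (x_1 && (x_3 || x_1))) = 1 && 1/2 = 1/2
No assignment yields a value below 1/2, so this is the minimum.

1/2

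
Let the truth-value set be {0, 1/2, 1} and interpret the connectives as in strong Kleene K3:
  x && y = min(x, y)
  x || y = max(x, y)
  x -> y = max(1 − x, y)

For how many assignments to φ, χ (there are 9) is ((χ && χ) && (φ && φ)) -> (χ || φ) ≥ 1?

8

φ = 0, χ = 0 ↦ 1  ≥
φ = 0, χ = 1/2 ↦ 1  ≥
φ = 0, χ = 1 ↦ 1  ≥
φ = 1/2, χ = 0 ↦ 1  ≥
φ = 1/2, χ = 1/2 ↦ 1/2  <
φ = 1/2, χ = 1 ↦ 1  ≥
φ = 1, χ = 0 ↦ 1  ≥
φ = 1, χ = 1/2 ↦ 1  ≥
φ = 1, χ = 1 ↦ 1  ≥
So 8 of the 9 assignments meet the threshold.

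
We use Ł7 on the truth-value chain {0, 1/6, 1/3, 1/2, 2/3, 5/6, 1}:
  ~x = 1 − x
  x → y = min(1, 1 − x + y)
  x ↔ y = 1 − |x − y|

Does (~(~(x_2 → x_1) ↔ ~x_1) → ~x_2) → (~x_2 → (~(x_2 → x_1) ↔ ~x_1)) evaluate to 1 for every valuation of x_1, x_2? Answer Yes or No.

Counterexample: take x_1 = 0, x_2 = 0.
x_2 → x_1 = 0 → 0 = 1
~(x_2 → x_1) = ~1 = 0
~x_1 = ~0 = 1
~(x_2 → x_1) ↔ ~x_1 = 0 ↔ 1 = 0
~(~(x_2 → x_1) ↔ ~x_1) = ~0 = 1
~x_2 = ~0 = 1
~(~(x_2 → x_1) ↔ ~x_1) → ~x_2 = 1 → 1 = 1
~x_2 = ~0 = 1
x_2 → x_1 = 0 → 0 = 1
~(x_2 → x_1) = ~1 = 0
~x_1 = ~0 = 1
~(x_2 → x_1) ↔ ~x_1 = 0 ↔ 1 = 0
~x_2 → (~(x_2 → x_1) ↔ ~x_1) = 1 → 0 = 0
(~(~(x_2 → x_1) ↔ ~x_1) → ~x_2) → (~x_2 → (~(x_2 → x_1) ↔ ~x_1)) = 1 → 0 = 0
This gives 0 ≠ 1.

No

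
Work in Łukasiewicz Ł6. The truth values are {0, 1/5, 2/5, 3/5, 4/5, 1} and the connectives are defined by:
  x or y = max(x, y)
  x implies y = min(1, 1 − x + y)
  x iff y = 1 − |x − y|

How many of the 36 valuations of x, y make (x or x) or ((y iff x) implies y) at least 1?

value 1: 17 assignments (counts)
value 4/5: 7 assignments
value 3/5: 5 assignments
value 2/5: 4 assignments
value 1/5: 2 assignments
value 0: 1 assignment
So 17 of the 36 assignments meet the threshold.

17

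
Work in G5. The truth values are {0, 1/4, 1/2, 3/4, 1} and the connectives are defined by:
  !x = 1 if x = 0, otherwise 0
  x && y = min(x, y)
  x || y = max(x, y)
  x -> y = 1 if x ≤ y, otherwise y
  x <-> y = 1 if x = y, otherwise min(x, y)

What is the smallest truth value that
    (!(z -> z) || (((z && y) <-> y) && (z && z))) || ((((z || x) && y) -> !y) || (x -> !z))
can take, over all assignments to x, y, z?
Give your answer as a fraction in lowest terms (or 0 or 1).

1/4

Take x = 1/4, y = 1/4, z = 1/4:
z -> z = 1/4 -> 1/4 = 1
!(z -> z) = !1 = 0
z && y = 1/4 && 1/4 = 1/4
(z && y) <-> y = 1/4 <-> 1/4 = 1
z && z = 1/4 && 1/4 = 1/4
((z && y) <-> y) && (z && z) = 1 && 1/4 = 1/4
!(z -> z) || (((z && y) <-> y) && (z && z)) = 0 || 1/4 = 1/4
z || x = 1/4 || 1/4 = 1/4
(z || x) && y = 1/4 && 1/4 = 1/4
!y = !1/4 = 0
((z || x) && y) -> !y = 1/4 -> 0 = 0
!z = !1/4 = 0
x -> !z = 1/4 -> 0 = 0
(((z || x) && y) -> !y) || (x -> !z) = 0 || 0 = 0
(!(z -> z) || (((z && y) <-> y) && (z && z))) || ((((z || x) && y) -> !y) || (x -> !z)) = 1/4 || 0 = 1/4
No assignment yields a value below 1/4, so this is the minimum.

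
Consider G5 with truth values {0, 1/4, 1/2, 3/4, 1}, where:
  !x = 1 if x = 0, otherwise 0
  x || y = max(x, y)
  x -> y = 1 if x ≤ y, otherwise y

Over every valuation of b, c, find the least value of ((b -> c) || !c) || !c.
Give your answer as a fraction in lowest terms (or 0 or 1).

Take b = 1/2, c = 1/4:
b -> c = 1/2 -> 1/4 = 1/4
!c = !1/4 = 0
(b -> c) || !c = 1/4 || 0 = 1/4
!c = !1/4 = 0
((b -> c) || !c) || !c = 1/4 || 0 = 1/4
No assignment yields a value below 1/4, so this is the minimum.

1/4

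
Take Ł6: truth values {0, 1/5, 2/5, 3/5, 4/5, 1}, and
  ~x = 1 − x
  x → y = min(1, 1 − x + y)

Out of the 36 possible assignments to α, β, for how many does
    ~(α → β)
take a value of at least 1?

value 1: 1 assignment (counts)
value 4/5: 2 assignments
value 3/5: 3 assignments
value 2/5: 4 assignments
value 1/5: 5 assignments
value 0: 21 assignments
So 1 of the 36 assignments meets the threshold.

1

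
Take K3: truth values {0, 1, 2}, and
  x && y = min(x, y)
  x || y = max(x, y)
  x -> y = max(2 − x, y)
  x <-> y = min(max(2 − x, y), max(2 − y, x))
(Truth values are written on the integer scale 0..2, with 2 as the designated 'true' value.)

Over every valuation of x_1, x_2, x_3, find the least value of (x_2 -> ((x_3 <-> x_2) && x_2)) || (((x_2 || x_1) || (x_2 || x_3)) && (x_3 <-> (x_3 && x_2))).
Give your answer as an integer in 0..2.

1

Take x_1 = 0, x_2 = 1, x_3 = 0:
x_3 <-> x_2 = 0 <-> 1 = 1
(x_3 <-> x_2) && x_2 = 1 && 1 = 1
x_2 -> ((x_3 <-> x_2) && x_2) = 1 -> 1 = 1
x_2 || x_1 = 1 || 0 = 1
x_2 || x_3 = 1 || 0 = 1
(x_2 || x_1) || (x_2 || x_3) = 1 || 1 = 1
x_3 && x_2 = 0 && 1 = 0
x_3 <-> (x_3 && x_2) = 0 <-> 0 = 2
((x_2 || x_1) || (x_2 || x_3)) && (x_3 <-> (x_3 && x_2)) = 1 && 2 = 1
(x_2 -> ((x_3 <-> x_2) && x_2)) || (((x_2 || x_1) || (x_2 || x_3)) && (x_3 <-> (x_3 && x_2))) = 1 || 1 = 1
No assignment yields a value below 1, so this is the minimum.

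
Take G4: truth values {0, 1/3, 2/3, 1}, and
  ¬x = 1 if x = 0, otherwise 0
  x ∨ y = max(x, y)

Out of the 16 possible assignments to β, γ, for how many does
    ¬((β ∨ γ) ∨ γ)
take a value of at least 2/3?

1

β = 0, γ = 0 ↦ 1  ≥
β = 0, γ = 1/3 ↦ 0  <
β = 0, γ = 2/3 ↦ 0  <
β = 0, γ = 1 ↦ 0  <
β = 1/3, γ = 0 ↦ 0  <
β = 1/3, γ = 1/3 ↦ 0  <
β = 1/3, γ = 2/3 ↦ 0  <
β = 1/3, γ = 1 ↦ 0  <
β = 2/3, γ = 0 ↦ 0  <
β = 2/3, γ = 1/3 ↦ 0  <
β = 2/3, γ = 2/3 ↦ 0  <
β = 2/3, γ = 1 ↦ 0  <
β = 1, γ = 0 ↦ 0  <
β = 1, γ = 1/3 ↦ 0  <
β = 1, γ = 2/3 ↦ 0  <
β = 1, γ = 1 ↦ 0  <
So 1 of the 16 assignments meets the threshold.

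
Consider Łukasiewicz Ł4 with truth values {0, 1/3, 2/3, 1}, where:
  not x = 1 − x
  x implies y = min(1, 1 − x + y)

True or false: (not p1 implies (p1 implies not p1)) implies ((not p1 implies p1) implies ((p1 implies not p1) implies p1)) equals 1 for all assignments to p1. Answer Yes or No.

No

Counterexample: take p1 = 1/3.
not p1 = not 1/3 = 2/3
not p1 = not 1/3 = 2/3
p1 implies not p1 = 1/3 implies 2/3 = 1
not p1 implies (p1 implies not p1) = 2/3 implies 1 = 1
not p1 = not 1/3 = 2/3
not p1 implies p1 = 2/3 implies 1/3 = 2/3
not p1 = not 1/3 = 2/3
p1 implies not p1 = 1/3 implies 2/3 = 1
(p1 implies not p1) implies p1 = 1 implies 1/3 = 1/3
(not p1 implies p1) implies ((p1 implies not p1) implies p1) = 2/3 implies 1/3 = 2/3
(not p1 implies (p1 implies not p1)) implies ((not p1 implies p1) implies ((p1 implies not p1) implies p1)) = 1 implies 2/3 = 2/3
This gives 2/3 ≠ 1.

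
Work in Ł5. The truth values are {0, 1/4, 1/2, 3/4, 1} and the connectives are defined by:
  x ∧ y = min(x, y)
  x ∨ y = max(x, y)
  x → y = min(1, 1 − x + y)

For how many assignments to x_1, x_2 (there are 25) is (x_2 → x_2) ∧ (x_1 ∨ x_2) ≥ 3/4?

value 1: 9 assignments (counts)
value 3/4: 7 assignments (counts)
value 1/2: 5 assignments
value 1/4: 3 assignments
value 0: 1 assignment
So 16 of the 25 assignments meet the threshold.

16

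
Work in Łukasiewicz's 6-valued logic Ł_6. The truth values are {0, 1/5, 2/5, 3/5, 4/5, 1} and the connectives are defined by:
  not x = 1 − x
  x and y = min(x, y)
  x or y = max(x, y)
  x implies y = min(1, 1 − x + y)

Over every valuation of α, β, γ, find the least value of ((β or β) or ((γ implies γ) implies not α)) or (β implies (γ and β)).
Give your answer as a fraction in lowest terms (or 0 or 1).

Take α = 2/5, β = 2/5, γ = 0:
β or β = 2/5 or 2/5 = 2/5
γ implies γ = 0 implies 0 = 1
not α = not 2/5 = 3/5
(γ implies γ) implies not α = 1 implies 3/5 = 3/5
(β or β) or ((γ implies γ) implies not α) = 2/5 or 3/5 = 3/5
γ and β = 0 and 2/5 = 0
β implies (γ and β) = 2/5 implies 0 = 3/5
((β or β) or ((γ implies γ) implies not α)) or (β implies (γ and β)) = 3/5 or 3/5 = 3/5
No assignment yields a value below 3/5, so this is the minimum.

3/5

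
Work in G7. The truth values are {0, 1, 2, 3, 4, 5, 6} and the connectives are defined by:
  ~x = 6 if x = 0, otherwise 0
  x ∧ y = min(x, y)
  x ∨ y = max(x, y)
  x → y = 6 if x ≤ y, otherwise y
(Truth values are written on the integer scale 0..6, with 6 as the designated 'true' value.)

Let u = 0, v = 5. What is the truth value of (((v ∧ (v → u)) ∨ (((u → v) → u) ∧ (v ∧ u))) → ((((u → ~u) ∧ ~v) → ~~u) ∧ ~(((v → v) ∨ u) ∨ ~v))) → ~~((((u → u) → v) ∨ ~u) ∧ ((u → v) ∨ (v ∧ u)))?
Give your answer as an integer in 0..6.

v → u = 5 → 0 = 0
v ∧ (v → u) = 5 ∧ 0 = 0
u → v = 0 → 5 = 6
(u → v) → u = 6 → 0 = 0
v ∧ u = 5 ∧ 0 = 0
((u → v) → u) ∧ (v ∧ u) = 0 ∧ 0 = 0
(v ∧ (v → u)) ∨ (((u → v) → u) ∧ (v ∧ u)) = 0 ∨ 0 = 0
~u = ~0 = 6
u → ~u = 0 → 6 = 6
~v = ~5 = 0
(u → ~u) ∧ ~v = 6 ∧ 0 = 0
~u = ~0 = 6
~~u = ~6 = 0
((u → ~u) ∧ ~v) → ~~u = 0 → 0 = 6
v → v = 5 → 5 = 6
(v → v) ∨ u = 6 ∨ 0 = 6
~v = ~5 = 0
((v → v) ∨ u) ∨ ~v = 6 ∨ 0 = 6
~(((v → v) ∨ u) ∨ ~v) = ~6 = 0
(((u → ~u) ∧ ~v) → ~~u) ∧ ~(((v → v) ∨ u) ∨ ~v) = 6 ∧ 0 = 0
((v ∧ (v → u)) ∨ (((u → v) → u) ∧ (v ∧ u))) → ((((u → ~u) ∧ ~v) → ~~u) ∧ ~(((v → v) ∨ u) ∨ ~v)) = 0 → 0 = 6
u → u = 0 → 0 = 6
(u → u) → v = 6 → 5 = 5
~u = ~0 = 6
((u → u) → v) ∨ ~u = 5 ∨ 6 = 6
u → v = 0 → 5 = 6
v ∧ u = 5 ∧ 0 = 0
(u → v) ∨ (v ∧ u) = 6 ∨ 0 = 6
(((u → u) → v) ∨ ~u) ∧ ((u → v) ∨ (v ∧ u)) = 6 ∧ 6 = 6
~((((u → u) → v) ∨ ~u) ∧ ((u → v) ∨ (v ∧ u))) = ~6 = 0
~~((((u → u) → v) ∨ ~u) ∧ ((u → v) ∨ (v ∧ u))) = ~0 = 6
(((v ∧ (v → u)) ∨ (((u → v) → u) ∧ (v ∧ u))) → ((((u → ~u) ∧ ~v) → ~~u) ∧ ~(((v → v) ∨ u) ∨ ~v))) → ~~((((u → u) → v) ∨ ~u) ∧ ((u → v) ∨ (v ∧ u))) = 6 → 6 = 6

6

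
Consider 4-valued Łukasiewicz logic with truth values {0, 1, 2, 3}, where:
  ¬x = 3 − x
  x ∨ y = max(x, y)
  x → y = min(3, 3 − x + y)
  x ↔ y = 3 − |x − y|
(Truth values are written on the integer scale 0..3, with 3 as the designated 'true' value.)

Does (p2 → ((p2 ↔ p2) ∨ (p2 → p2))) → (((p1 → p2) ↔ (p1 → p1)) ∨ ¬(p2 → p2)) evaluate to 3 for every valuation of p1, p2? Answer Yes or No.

No

Counterexample: take p1 = 1, p2 = 0.
p2 ↔ p2 = 0 ↔ 0 = 3
p2 → p2 = 0 → 0 = 3
(p2 ↔ p2) ∨ (p2 → p2) = 3 ∨ 3 = 3
p2 → ((p2 ↔ p2) ∨ (p2 → p2)) = 0 → 3 = 3
p1 → p2 = 1 → 0 = 2
p1 → p1 = 1 → 1 = 3
(p1 → p2) ↔ (p1 → p1) = 2 ↔ 3 = 2
p2 → p2 = 0 → 0 = 3
¬(p2 → p2) = ¬3 = 0
((p1 → p2) ↔ (p1 → p1)) ∨ ¬(p2 → p2) = 2 ∨ 0 = 2
(p2 → ((p2 ↔ p2) ∨ (p2 → p2))) → (((p1 → p2) ↔ (p1 → p1)) ∨ ¬(p2 → p2)) = 3 → 2 = 2
This gives 2 ≠ 3.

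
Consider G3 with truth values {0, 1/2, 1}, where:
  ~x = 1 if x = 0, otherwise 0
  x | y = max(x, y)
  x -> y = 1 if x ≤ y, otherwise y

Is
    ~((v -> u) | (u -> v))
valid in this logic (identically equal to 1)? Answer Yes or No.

No

Counterexample: take u = 0, v = 0.
v -> u = 0 -> 0 = 1
u -> v = 0 -> 0 = 1
(v -> u) | (u -> v) = 1 | 1 = 1
~((v -> u) | (u -> v)) = ~1 = 0
This gives 0 ≠ 1.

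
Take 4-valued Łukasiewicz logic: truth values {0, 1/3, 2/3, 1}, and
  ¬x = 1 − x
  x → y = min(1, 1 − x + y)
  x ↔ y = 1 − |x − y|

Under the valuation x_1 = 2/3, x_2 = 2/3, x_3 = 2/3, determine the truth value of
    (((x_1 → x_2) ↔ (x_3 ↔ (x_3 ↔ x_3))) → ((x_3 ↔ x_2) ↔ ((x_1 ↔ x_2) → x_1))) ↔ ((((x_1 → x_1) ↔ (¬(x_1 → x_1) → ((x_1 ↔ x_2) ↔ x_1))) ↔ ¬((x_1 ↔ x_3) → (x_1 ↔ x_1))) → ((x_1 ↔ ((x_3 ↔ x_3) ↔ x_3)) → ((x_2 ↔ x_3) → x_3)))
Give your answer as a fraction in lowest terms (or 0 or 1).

1

x_1 → x_2 = 2/3 → 2/3 = 1
x_3 ↔ x_3 = 2/3 ↔ 2/3 = 1
x_3 ↔ (x_3 ↔ x_3) = 2/3 ↔ 1 = 2/3
(x_1 → x_2) ↔ (x_3 ↔ (x_3 ↔ x_3)) = 1 ↔ 2/3 = 2/3
x_3 ↔ x_2 = 2/3 ↔ 2/3 = 1
x_1 ↔ x_2 = 2/3 ↔ 2/3 = 1
(x_1 ↔ x_2) → x_1 = 1 → 2/3 = 2/3
(x_3 ↔ x_2) ↔ ((x_1 ↔ x_2) → x_1) = 1 ↔ 2/3 = 2/3
((x_1 → x_2) ↔ (x_3 ↔ (x_3 ↔ x_3))) → ((x_3 ↔ x_2) ↔ ((x_1 ↔ x_2) → x_1)) = 2/3 → 2/3 = 1
x_1 → x_1 = 2/3 → 2/3 = 1
x_1 → x_1 = 2/3 → 2/3 = 1
¬(x_1 → x_1) = ¬1 = 0
x_1 ↔ x_2 = 2/3 ↔ 2/3 = 1
(x_1 ↔ x_2) ↔ x_1 = 1 ↔ 2/3 = 2/3
¬(x_1 → x_1) → ((x_1 ↔ x_2) ↔ x_1) = 0 → 2/3 = 1
(x_1 → x_1) ↔ (¬(x_1 → x_1) → ((x_1 ↔ x_2) ↔ x_1)) = 1 ↔ 1 = 1
x_1 ↔ x_3 = 2/3 ↔ 2/3 = 1
x_1 ↔ x_1 = 2/3 ↔ 2/3 = 1
(x_1 ↔ x_3) → (x_1 ↔ x_1) = 1 → 1 = 1
¬((x_1 ↔ x_3) → (x_1 ↔ x_1)) = ¬1 = 0
((x_1 → x_1) ↔ (¬(x_1 → x_1) → ((x_1 ↔ x_2) ↔ x_1))) ↔ ¬((x_1 ↔ x_3) → (x_1 ↔ x_1)) = 1 ↔ 0 = 0
x_3 ↔ x_3 = 2/3 ↔ 2/3 = 1
(x_3 ↔ x_3) ↔ x_3 = 1 ↔ 2/3 = 2/3
x_1 ↔ ((x_3 ↔ x_3) ↔ x_3) = 2/3 ↔ 2/3 = 1
x_2 ↔ x_3 = 2/3 ↔ 2/3 = 1
(x_2 ↔ x_3) → x_3 = 1 → 2/3 = 2/3
(x_1 ↔ ((x_3 ↔ x_3) ↔ x_3)) → ((x_2 ↔ x_3) → x_3) = 1 → 2/3 = 2/3
(((x_1 → x_1) ↔ (¬(x_1 → x_1) → ((x_1 ↔ x_2) ↔ x_1))) ↔ ¬((x_1 ↔ x_3) → (x_1 ↔ x_1))) → ((x_1 ↔ ((x_3 ↔ x_3) ↔ x_3)) → ((x_2 ↔ x_3) → x_3)) = 0 → 2/3 = 1
(((x_1 → x_2) ↔ (x_3 ↔ (x_3 ↔ x_3))) → ((x_3 ↔ x_2) ↔ ((x_1 ↔ x_2) → x_1))) ↔ ((((x_1 → x_1) ↔ (¬(x_1 → x_1) → ((x_1 ↔ x_2) ↔ x_1))) ↔ ¬((x_1 ↔ x_3) → (x_1 ↔ x_1))) → ((x_1 ↔ ((x_3 ↔ x_3) ↔ x_3)) → ((x_2 ↔ x_3) → x_3))) = 1 ↔ 1 = 1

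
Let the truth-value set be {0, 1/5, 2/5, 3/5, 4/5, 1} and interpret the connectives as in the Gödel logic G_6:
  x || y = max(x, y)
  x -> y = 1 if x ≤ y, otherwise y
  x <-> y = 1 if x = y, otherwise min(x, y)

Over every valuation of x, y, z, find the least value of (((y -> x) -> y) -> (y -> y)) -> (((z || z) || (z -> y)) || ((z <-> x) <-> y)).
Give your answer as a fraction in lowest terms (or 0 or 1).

Take x = 1/5, y = 0, z = 1/5:
y -> x = 0 -> 1/5 = 1
(y -> x) -> y = 1 -> 0 = 0
y -> y = 0 -> 0 = 1
((y -> x) -> y) -> (y -> y) = 0 -> 1 = 1
z || z = 1/5 || 1/5 = 1/5
z -> y = 1/5 -> 0 = 0
(z || z) || (z -> y) = 1/5 || 0 = 1/5
z <-> x = 1/5 <-> 1/5 = 1
(z <-> x) <-> y = 1 <-> 0 = 0
((z || z) || (z -> y)) || ((z <-> x) <-> y) = 1/5 || 0 = 1/5
(((y -> x) -> y) -> (y -> y)) -> (((z || z) || (z -> y)) || ((z <-> x) <-> y)) = 1 -> 1/5 = 1/5
No assignment yields a value below 1/5, so this is the minimum.

1/5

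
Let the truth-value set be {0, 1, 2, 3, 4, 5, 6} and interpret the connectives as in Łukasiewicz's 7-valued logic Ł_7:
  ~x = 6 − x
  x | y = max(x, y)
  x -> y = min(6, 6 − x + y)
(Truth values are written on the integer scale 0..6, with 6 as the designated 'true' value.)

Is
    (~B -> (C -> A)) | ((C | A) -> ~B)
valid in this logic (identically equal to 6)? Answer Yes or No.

No

Counterexample: take A = 0, B = 1, C = 6.
~B = ~1 = 5
C -> A = 6 -> 0 = 0
~B -> (C -> A) = 5 -> 0 = 1
C | A = 6 | 0 = 6
~B = ~1 = 5
(C | A) -> ~B = 6 -> 5 = 5
(~B -> (C -> A)) | ((C | A) -> ~B) = 1 | 5 = 5
This gives 5 ≠ 6.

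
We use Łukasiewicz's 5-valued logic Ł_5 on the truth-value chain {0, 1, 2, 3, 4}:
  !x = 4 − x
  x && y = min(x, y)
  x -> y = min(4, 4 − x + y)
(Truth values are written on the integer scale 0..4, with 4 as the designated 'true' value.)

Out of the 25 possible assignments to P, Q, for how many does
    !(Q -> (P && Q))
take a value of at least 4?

value 4: 1 assignment (counts)
value 3: 2 assignments
value 2: 3 assignments
value 1: 4 assignments
value 0: 15 assignments
So 1 of the 25 assignments meets the threshold.

1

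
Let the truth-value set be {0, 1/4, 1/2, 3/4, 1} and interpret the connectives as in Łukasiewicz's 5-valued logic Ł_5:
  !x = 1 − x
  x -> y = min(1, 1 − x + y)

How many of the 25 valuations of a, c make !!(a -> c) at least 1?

15

value 1: 15 assignments (counts)
value 3/4: 4 assignments
value 1/2: 3 assignments
value 1/4: 2 assignments
value 0: 1 assignment
So 15 of the 25 assignments meet the threshold.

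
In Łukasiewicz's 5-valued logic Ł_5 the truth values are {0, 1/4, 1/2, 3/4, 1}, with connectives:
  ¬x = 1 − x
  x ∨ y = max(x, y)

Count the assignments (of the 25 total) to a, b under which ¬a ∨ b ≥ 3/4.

value 1: 9 assignments (counts)
value 3/4: 7 assignments (counts)
value 1/2: 5 assignments
value 1/4: 3 assignments
value 0: 1 assignment
So 16 of the 25 assignments meet the threshold.

16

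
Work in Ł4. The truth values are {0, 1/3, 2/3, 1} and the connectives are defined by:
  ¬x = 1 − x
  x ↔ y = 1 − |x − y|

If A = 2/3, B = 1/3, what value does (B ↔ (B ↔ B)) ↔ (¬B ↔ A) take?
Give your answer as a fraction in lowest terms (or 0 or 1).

1/3

B ↔ B = 1/3 ↔ 1/3 = 1
B ↔ (B ↔ B) = 1/3 ↔ 1 = 1/3
¬B = ¬1/3 = 2/3
¬B ↔ A = 2/3 ↔ 2/3 = 1
(B ↔ (B ↔ B)) ↔ (¬B ↔ A) = 1/3 ↔ 1 = 1/3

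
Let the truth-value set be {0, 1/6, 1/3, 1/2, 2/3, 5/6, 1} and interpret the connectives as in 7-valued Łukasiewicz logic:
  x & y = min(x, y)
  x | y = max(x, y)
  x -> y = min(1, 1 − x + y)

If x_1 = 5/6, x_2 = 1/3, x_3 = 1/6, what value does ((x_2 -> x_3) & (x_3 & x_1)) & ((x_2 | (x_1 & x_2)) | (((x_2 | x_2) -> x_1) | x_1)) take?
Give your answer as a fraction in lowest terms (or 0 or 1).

1/6

x_2 -> x_3 = 1/3 -> 1/6 = 5/6
x_3 & x_1 = 1/6 & 5/6 = 1/6
(x_2 -> x_3) & (x_3 & x_1) = 5/6 & 1/6 = 1/6
x_1 & x_2 = 5/6 & 1/3 = 1/3
x_2 | (x_1 & x_2) = 1/3 | 1/3 = 1/3
x_2 | x_2 = 1/3 | 1/3 = 1/3
(x_2 | x_2) -> x_1 = 1/3 -> 5/6 = 1
((x_2 | x_2) -> x_1) | x_1 = 1 | 5/6 = 1
(x_2 | (x_1 & x_2)) | (((x_2 | x_2) -> x_1) | x_1) = 1/3 | 1 = 1
((x_2 -> x_3) & (x_3 & x_1)) & ((x_2 | (x_1 & x_2)) | (((x_2 | x_2) -> x_1) | x_1)) = 1/6 & 1 = 1/6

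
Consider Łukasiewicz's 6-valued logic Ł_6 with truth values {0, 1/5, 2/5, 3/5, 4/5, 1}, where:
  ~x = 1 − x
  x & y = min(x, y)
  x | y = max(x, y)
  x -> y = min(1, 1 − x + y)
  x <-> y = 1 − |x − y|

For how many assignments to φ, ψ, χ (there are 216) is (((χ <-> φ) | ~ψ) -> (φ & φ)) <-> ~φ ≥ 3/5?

94

value 1: 18 assignments (counts)
value 4/5: 42 assignments (counts)
value 3/5: 34 assignments (counts)
value 2/5: 41 assignments
value 1/5: 34 assignments
value 0: 47 assignments
So 94 of the 216 assignments meet the threshold.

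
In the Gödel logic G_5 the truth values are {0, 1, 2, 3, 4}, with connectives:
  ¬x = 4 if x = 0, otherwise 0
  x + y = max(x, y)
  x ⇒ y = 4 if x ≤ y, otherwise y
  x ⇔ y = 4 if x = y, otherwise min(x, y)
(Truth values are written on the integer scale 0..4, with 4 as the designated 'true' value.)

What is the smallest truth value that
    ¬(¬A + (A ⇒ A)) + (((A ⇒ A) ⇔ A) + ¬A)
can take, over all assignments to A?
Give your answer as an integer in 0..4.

1

Take A = 1:
¬A = ¬1 = 0
A ⇒ A = 1 ⇒ 1 = 4
¬A + (A ⇒ A) = 0 + 4 = 4
¬(¬A + (A ⇒ A)) = ¬4 = 0
A ⇒ A = 1 ⇒ 1 = 4
(A ⇒ A) ⇔ A = 4 ⇔ 1 = 1
¬A = ¬1 = 0
((A ⇒ A) ⇔ A) + ¬A = 1 + 0 = 1
¬(¬A + (A ⇒ A)) + (((A ⇒ A) ⇔ A) + ¬A) = 0 + 1 = 1
No assignment yields a value below 1, so this is the minimum.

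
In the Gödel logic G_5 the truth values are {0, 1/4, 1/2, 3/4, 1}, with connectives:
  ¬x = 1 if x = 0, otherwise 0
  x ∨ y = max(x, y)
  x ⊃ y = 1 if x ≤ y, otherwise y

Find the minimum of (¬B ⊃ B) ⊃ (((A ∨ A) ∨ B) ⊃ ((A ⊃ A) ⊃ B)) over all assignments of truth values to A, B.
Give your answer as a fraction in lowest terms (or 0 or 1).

1/4

Take A = 1/2, B = 1/4:
¬B = ¬1/4 = 0
¬B ⊃ B = 0 ⊃ 1/4 = 1
A ∨ A = 1/2 ∨ 1/2 = 1/2
(A ∨ A) ∨ B = 1/2 ∨ 1/4 = 1/2
A ⊃ A = 1/2 ⊃ 1/2 = 1
(A ⊃ A) ⊃ B = 1 ⊃ 1/4 = 1/4
((A ∨ A) ∨ B) ⊃ ((A ⊃ A) ⊃ B) = 1/2 ⊃ 1/4 = 1/4
(¬B ⊃ B) ⊃ (((A ∨ A) ∨ B) ⊃ ((A ⊃ A) ⊃ B)) = 1 ⊃ 1/4 = 1/4
No assignment yields a value below 1/4, so this is the minimum.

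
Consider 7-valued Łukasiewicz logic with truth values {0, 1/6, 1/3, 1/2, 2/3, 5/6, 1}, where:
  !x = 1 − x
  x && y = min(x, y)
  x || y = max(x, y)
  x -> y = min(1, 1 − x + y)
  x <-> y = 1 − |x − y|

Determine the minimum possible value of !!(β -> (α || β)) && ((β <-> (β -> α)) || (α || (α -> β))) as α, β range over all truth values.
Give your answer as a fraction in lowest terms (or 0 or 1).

1/2

Take α = 1/2, β = 0:
α || β = 1/2 || 0 = 1/2
β -> (α || β) = 0 -> 1/2 = 1
!(β -> (α || β)) = !1 = 0
!!(β -> (α || β)) = !0 = 1
β -> α = 0 -> 1/2 = 1
β <-> (β -> α) = 0 <-> 1 = 0
α -> β = 1/2 -> 0 = 1/2
α || (α -> β) = 1/2 || 1/2 = 1/2
(β <-> (β -> α)) || (α || (α -> β)) = 0 || 1/2 = 1/2
!!(β -> (α || β)) && ((β <-> (β -> α)) || (α || (α -> β))) = 1 && 1/2 = 1/2
No assignment yields a value below 1/2, so this is the minimum.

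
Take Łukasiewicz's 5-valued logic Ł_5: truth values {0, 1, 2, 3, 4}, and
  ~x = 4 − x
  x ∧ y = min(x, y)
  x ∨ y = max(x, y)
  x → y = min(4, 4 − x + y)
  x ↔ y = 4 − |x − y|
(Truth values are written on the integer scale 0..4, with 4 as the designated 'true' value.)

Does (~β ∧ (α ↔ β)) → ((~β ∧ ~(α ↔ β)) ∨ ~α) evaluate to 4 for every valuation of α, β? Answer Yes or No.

No

Counterexample: take α = 2, β = 1.
~β = ~1 = 3
α ↔ β = 2 ↔ 1 = 3
~β ∧ (α ↔ β) = 3 ∧ 3 = 3
~β = ~1 = 3
α ↔ β = 2 ↔ 1 = 3
~(α ↔ β) = ~3 = 1
~β ∧ ~(α ↔ β) = 3 ∧ 1 = 1
~α = ~2 = 2
(~β ∧ ~(α ↔ β)) ∨ ~α = 1 ∨ 2 = 2
(~β ∧ (α ↔ β)) → ((~β ∧ ~(α ↔ β)) ∨ ~α) = 3 → 2 = 3
This gives 3 ≠ 4.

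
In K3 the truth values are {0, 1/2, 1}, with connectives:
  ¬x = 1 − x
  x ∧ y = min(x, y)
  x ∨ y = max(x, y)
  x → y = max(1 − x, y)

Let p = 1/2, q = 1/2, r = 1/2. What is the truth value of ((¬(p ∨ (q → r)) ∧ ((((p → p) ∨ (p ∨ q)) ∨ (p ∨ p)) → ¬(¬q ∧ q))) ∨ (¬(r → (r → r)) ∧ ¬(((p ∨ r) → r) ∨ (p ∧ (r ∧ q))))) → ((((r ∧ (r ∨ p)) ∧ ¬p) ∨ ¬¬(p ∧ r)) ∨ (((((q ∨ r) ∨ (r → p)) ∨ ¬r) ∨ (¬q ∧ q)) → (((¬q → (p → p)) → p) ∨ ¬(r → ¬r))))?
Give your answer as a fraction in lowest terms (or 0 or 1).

q → r = 1/2 → 1/2 = 1/2
p ∨ (q → r) = 1/2 ∨ 1/2 = 1/2
¬(p ∨ (q → r)) = ¬1/2 = 1/2
p → p = 1/2 → 1/2 = 1/2
p ∨ q = 1/2 ∨ 1/2 = 1/2
(p → p) ∨ (p ∨ q) = 1/2 ∨ 1/2 = 1/2
p ∨ p = 1/2 ∨ 1/2 = 1/2
((p → p) ∨ (p ∨ q)) ∨ (p ∨ p) = 1/2 ∨ 1/2 = 1/2
¬q = ¬1/2 = 1/2
¬q ∧ q = 1/2 ∧ 1/2 = 1/2
¬(¬q ∧ q) = ¬1/2 = 1/2
(((p → p) ∨ (p ∨ q)) ∨ (p ∨ p)) → ¬(¬q ∧ q) = 1/2 → 1/2 = 1/2
¬(p ∨ (q → r)) ∧ ((((p → p) ∨ (p ∨ q)) ∨ (p ∨ p)) → ¬(¬q ∧ q)) = 1/2 ∧ 1/2 = 1/2
r → r = 1/2 → 1/2 = 1/2
r → (r → r) = 1/2 → 1/2 = 1/2
¬(r → (r → r)) = ¬1/2 = 1/2
p ∨ r = 1/2 ∨ 1/2 = 1/2
(p ∨ r) → r = 1/2 → 1/2 = 1/2
r ∧ q = 1/2 ∧ 1/2 = 1/2
p ∧ (r ∧ q) = 1/2 ∧ 1/2 = 1/2
((p ∨ r) → r) ∨ (p ∧ (r ∧ q)) = 1/2 ∨ 1/2 = 1/2
¬(((p ∨ r) → r) ∨ (p ∧ (r ∧ q))) = ¬1/2 = 1/2
¬(r → (r → r)) ∧ ¬(((p ∨ r) → r) ∨ (p ∧ (r ∧ q))) = 1/2 ∧ 1/2 = 1/2
(¬(p ∨ (q → r)) ∧ ((((p → p) ∨ (p ∨ q)) ∨ (p ∨ p)) → ¬(¬q ∧ q))) ∨ (¬(r → (r → r)) ∧ ¬(((p ∨ r) → r) ∨ (p ∧ (r ∧ q)))) = 1/2 ∨ 1/2 = 1/2
r ∨ p = 1/2 ∨ 1/2 = 1/2
r ∧ (r ∨ p) = 1/2 ∧ 1/2 = 1/2
¬p = ¬1/2 = 1/2
(r ∧ (r ∨ p)) ∧ ¬p = 1/2 ∧ 1/2 = 1/2
p ∧ r = 1/2 ∧ 1/2 = 1/2
¬(p ∧ r) = ¬1/2 = 1/2
¬¬(p ∧ r) = ¬1/2 = 1/2
((r ∧ (r ∨ p)) ∧ ¬p) ∨ ¬¬(p ∧ r) = 1/2 ∨ 1/2 = 1/2
q ∨ r = 1/2 ∨ 1/2 = 1/2
r → p = 1/2 → 1/2 = 1/2
(q ∨ r) ∨ (r → p) = 1/2 ∨ 1/2 = 1/2
¬r = ¬1/2 = 1/2
((q ∨ r) ∨ (r → p)) ∨ ¬r = 1/2 ∨ 1/2 = 1/2
¬q = ¬1/2 = 1/2
¬q ∧ q = 1/2 ∧ 1/2 = 1/2
(((q ∨ r) ∨ (r → p)) ∨ ¬r) ∨ (¬q ∧ q) = 1/2 ∨ 1/2 = 1/2
¬q = ¬1/2 = 1/2
p → p = 1/2 → 1/2 = 1/2
¬q → (p → p) = 1/2 → 1/2 = 1/2
(¬q → (p → p)) → p = 1/2 → 1/2 = 1/2
¬r = ¬1/2 = 1/2
r → ¬r = 1/2 → 1/2 = 1/2
¬(r → ¬r) = ¬1/2 = 1/2
((¬q → (p → p)) → p) ∨ ¬(r → ¬r) = 1/2 ∨ 1/2 = 1/2
((((q ∨ r) ∨ (r → p)) ∨ ¬r) ∨ (¬q ∧ q)) → (((¬q → (p → p)) → p) ∨ ¬(r → ¬r)) = 1/2 → 1/2 = 1/2
(((r ∧ (r ∨ p)) ∧ ¬p) ∨ ¬¬(p ∧ r)) ∨ (((((q ∨ r) ∨ (r → p)) ∨ ¬r) ∨ (¬q ∧ q)) → (((¬q → (p → p)) → p) ∨ ¬(r → ¬r))) = 1/2 ∨ 1/2 = 1/2
((¬(p ∨ (q → r)) ∧ ((((p → p) ∨ (p ∨ q)) ∨ (p ∨ p)) → ¬(¬q ∧ q))) ∨ (¬(r → (r → r)) ∧ ¬(((p ∨ r) → r) ∨ (p ∧ (r ∧ q))))) → ((((r ∧ (r ∨ p)) ∧ ¬p) ∨ ¬¬(p ∧ r)) ∨ (((((q ∨ r) ∨ (r → p)) ∨ ¬r) ∨ (¬q ∧ q)) → (((¬q → (p → p)) → p) ∨ ¬(r → ¬r)))) = 1/2 → 1/2 = 1/2

1/2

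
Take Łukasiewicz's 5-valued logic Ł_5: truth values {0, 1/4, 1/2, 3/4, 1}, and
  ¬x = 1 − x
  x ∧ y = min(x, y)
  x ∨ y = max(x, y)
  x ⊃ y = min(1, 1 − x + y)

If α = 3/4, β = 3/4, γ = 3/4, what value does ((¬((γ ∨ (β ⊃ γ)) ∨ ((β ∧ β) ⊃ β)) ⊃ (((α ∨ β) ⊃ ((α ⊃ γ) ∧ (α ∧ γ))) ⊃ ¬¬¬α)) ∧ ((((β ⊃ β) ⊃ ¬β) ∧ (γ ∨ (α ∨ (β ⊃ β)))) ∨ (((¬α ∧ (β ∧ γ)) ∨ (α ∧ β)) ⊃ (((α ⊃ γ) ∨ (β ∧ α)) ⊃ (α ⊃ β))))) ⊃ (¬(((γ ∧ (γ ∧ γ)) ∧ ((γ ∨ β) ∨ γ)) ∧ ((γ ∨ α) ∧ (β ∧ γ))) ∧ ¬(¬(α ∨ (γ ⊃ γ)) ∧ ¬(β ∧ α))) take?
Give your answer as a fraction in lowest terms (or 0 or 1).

1/4

β ⊃ γ = 3/4 ⊃ 3/4 = 1
γ ∨ (β ⊃ γ) = 3/4 ∨ 1 = 1
β ∧ β = 3/4 ∧ 3/4 = 3/4
(β ∧ β) ⊃ β = 3/4 ⊃ 3/4 = 1
(γ ∨ (β ⊃ γ)) ∨ ((β ∧ β) ⊃ β) = 1 ∨ 1 = 1
¬((γ ∨ (β ⊃ γ)) ∨ ((β ∧ β) ⊃ β)) = ¬1 = 0
α ∨ β = 3/4 ∨ 3/4 = 3/4
α ⊃ γ = 3/4 ⊃ 3/4 = 1
α ∧ γ = 3/4 ∧ 3/4 = 3/4
(α ⊃ γ) ∧ (α ∧ γ) = 1 ∧ 3/4 = 3/4
(α ∨ β) ⊃ ((α ⊃ γ) ∧ (α ∧ γ)) = 3/4 ⊃ 3/4 = 1
¬α = ¬3/4 = 1/4
¬¬α = ¬1/4 = 3/4
¬¬¬α = ¬3/4 = 1/4
((α ∨ β) ⊃ ((α ⊃ γ) ∧ (α ∧ γ))) ⊃ ¬¬¬α = 1 ⊃ 1/4 = 1/4
¬((γ ∨ (β ⊃ γ)) ∨ ((β ∧ β) ⊃ β)) ⊃ (((α ∨ β) ⊃ ((α ⊃ γ) ∧ (α ∧ γ))) ⊃ ¬¬¬α) = 0 ⊃ 1/4 = 1
β ⊃ β = 3/4 ⊃ 3/4 = 1
¬β = ¬3/4 = 1/4
(β ⊃ β) ⊃ ¬β = 1 ⊃ 1/4 = 1/4
β ⊃ β = 3/4 ⊃ 3/4 = 1
α ∨ (β ⊃ β) = 3/4 ∨ 1 = 1
γ ∨ (α ∨ (β ⊃ β)) = 3/4 ∨ 1 = 1
((β ⊃ β) ⊃ ¬β) ∧ (γ ∨ (α ∨ (β ⊃ β))) = 1/4 ∧ 1 = 1/4
¬α = ¬3/4 = 1/4
β ∧ γ = 3/4 ∧ 3/4 = 3/4
¬α ∧ (β ∧ γ) = 1/4 ∧ 3/4 = 1/4
α ∧ β = 3/4 ∧ 3/4 = 3/4
(¬α ∧ (β ∧ γ)) ∨ (α ∧ β) = 1/4 ∨ 3/4 = 3/4
α ⊃ γ = 3/4 ⊃ 3/4 = 1
β ∧ α = 3/4 ∧ 3/4 = 3/4
(α ⊃ γ) ∨ (β ∧ α) = 1 ∨ 3/4 = 1
α ⊃ β = 3/4 ⊃ 3/4 = 1
((α ⊃ γ) ∨ (β ∧ α)) ⊃ (α ⊃ β) = 1 ⊃ 1 = 1
((¬α ∧ (β ∧ γ)) ∨ (α ∧ β)) ⊃ (((α ⊃ γ) ∨ (β ∧ α)) ⊃ (α ⊃ β)) = 3/4 ⊃ 1 = 1
(((β ⊃ β) ⊃ ¬β) ∧ (γ ∨ (α ∨ (β ⊃ β)))) ∨ (((¬α ∧ (β ∧ γ)) ∨ (α ∧ β)) ⊃ (((α ⊃ γ) ∨ (β ∧ α)) ⊃ (α ⊃ β))) = 1/4 ∨ 1 = 1
(¬((γ ∨ (β ⊃ γ)) ∨ ((β ∧ β) ⊃ β)) ⊃ (((α ∨ β) ⊃ ((α ⊃ γ) ∧ (α ∧ γ))) ⊃ ¬¬¬α)) ∧ ((((β ⊃ β) ⊃ ¬β) ∧ (γ ∨ (α ∨ (β ⊃ β)))) ∨ (((¬α ∧ (β ∧ γ)) ∨ (α ∧ β)) ⊃ (((α ⊃ γ) ∨ (β ∧ α)) ⊃ (α ⊃ β)))) = 1 ∧ 1 = 1
γ ∧ γ = 3/4 ∧ 3/4 = 3/4
γ ∧ (γ ∧ γ) = 3/4 ∧ 3/4 = 3/4
γ ∨ β = 3/4 ∨ 3/4 = 3/4
(γ ∨ β) ∨ γ = 3/4 ∨ 3/4 = 3/4
(γ ∧ (γ ∧ γ)) ∧ ((γ ∨ β) ∨ γ) = 3/4 ∧ 3/4 = 3/4
γ ∨ α = 3/4 ∨ 3/4 = 3/4
β ∧ γ = 3/4 ∧ 3/4 = 3/4
(γ ∨ α) ∧ (β ∧ γ) = 3/4 ∧ 3/4 = 3/4
((γ ∧ (γ ∧ γ)) ∧ ((γ ∨ β) ∨ γ)) ∧ ((γ ∨ α) ∧ (β ∧ γ)) = 3/4 ∧ 3/4 = 3/4
¬(((γ ∧ (γ ∧ γ)) ∧ ((γ ∨ β) ∨ γ)) ∧ ((γ ∨ α) ∧ (β ∧ γ))) = ¬3/4 = 1/4
γ ⊃ γ = 3/4 ⊃ 3/4 = 1
α ∨ (γ ⊃ γ) = 3/4 ∨ 1 = 1
¬(α ∨ (γ ⊃ γ)) = ¬1 = 0
β ∧ α = 3/4 ∧ 3/4 = 3/4
¬(β ∧ α) = ¬3/4 = 1/4
¬(α ∨ (γ ⊃ γ)) ∧ ¬(β ∧ α) = 0 ∧ 1/4 = 0
¬(¬(α ∨ (γ ⊃ γ)) ∧ ¬(β ∧ α)) = ¬0 = 1
¬(((γ ∧ (γ ∧ γ)) ∧ ((γ ∨ β) ∨ γ)) ∧ ((γ ∨ α) ∧ (β ∧ γ))) ∧ ¬(¬(α ∨ (γ ⊃ γ)) ∧ ¬(β ∧ α)) = 1/4 ∧ 1 = 1/4
((¬((γ ∨ (β ⊃ γ)) ∨ ((β ∧ β) ⊃ β)) ⊃ (((α ∨ β) ⊃ ((α ⊃ γ) ∧ (α ∧ γ))) ⊃ ¬¬¬α)) ∧ ((((β ⊃ β) ⊃ ¬β) ∧ (γ ∨ (α ∨ (β ⊃ β)))) ∨ (((¬α ∧ (β ∧ γ)) ∨ (α ∧ β)) ⊃ (((α ⊃ γ) ∨ (β ∧ α)) ⊃ (α ⊃ β))))) ⊃ (¬(((γ ∧ (γ ∧ γ)) ∧ ((γ ∨ β) ∨ γ)) ∧ ((γ ∨ α) ∧ (β ∧ γ))) ∧ ¬(¬(α ∨ (γ ⊃ γ)) ∧ ¬(β ∧ α))) = 1 ⊃ 1/4 = 1/4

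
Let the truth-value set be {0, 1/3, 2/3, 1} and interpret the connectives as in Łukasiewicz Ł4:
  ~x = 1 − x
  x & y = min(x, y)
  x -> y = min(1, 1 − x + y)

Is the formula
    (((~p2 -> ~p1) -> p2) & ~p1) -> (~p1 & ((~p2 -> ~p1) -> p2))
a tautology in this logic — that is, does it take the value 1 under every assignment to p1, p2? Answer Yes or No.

p1 = 0, p2 = 0 ↦ 1
p1 = 0, p2 = 1/3 ↦ 1
p1 = 0, p2 = 2/3 ↦ 1
p1 = 0, p2 = 1 ↦ 1
p1 = 1/3, p2 = 0 ↦ 1
p1 = 1/3, p2 = 1/3 ↦ 1
p1 = 1/3, p2 = 2/3 ↦ 1
p1 = 1/3, p2 = 1 ↦ 1
p1 = 2/3, p2 = 0 ↦ 1
p1 = 2/3, p2 = 1/3 ↦ 1
p1 = 2/3, p2 = 2/3 ↦ 1
p1 = 2/3, p2 = 1 ↦ 1
p1 = 1, p2 = 0 ↦ 1
p1 = 1, p2 = 1/3 ↦ 1
p1 = 1, p2 = 2/3 ↦ 1
p1 = 1, p2 = 1 ↦ 1
Every assignment gives a value ≥ 1.

Yes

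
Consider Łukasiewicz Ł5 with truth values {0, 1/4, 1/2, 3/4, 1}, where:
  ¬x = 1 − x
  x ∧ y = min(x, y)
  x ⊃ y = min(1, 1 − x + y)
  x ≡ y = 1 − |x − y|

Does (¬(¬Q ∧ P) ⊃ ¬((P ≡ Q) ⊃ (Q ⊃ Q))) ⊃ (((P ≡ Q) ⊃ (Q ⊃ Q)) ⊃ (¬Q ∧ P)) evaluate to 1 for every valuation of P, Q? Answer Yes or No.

Yes

At P = 1/4, Q = 3/4, for instance:
¬Q = ¬3/4 = 1/4
¬Q ∧ P = 1/4 ∧ 1/4 = 1/4
¬(¬Q ∧ P) = ¬1/4 = 3/4
P ≡ Q = 1/4 ≡ 3/4 = 1/2
Q ⊃ Q = 3/4 ⊃ 3/4 = 1
(P ≡ Q) ⊃ (Q ⊃ Q) = 1/2 ⊃ 1 = 1
¬((P ≡ Q) ⊃ (Q ⊃ Q)) = ¬1 = 0
¬(¬Q ∧ P) ⊃ ¬((P ≡ Q) ⊃ (Q ⊃ Q)) = 3/4 ⊃ 0 = 1/4
((P ≡ Q) ⊃ (Q ⊃ Q)) ⊃ (¬Q ∧ P) = 1 ⊃ 1/4 = 1/4
(¬(¬Q ∧ P) ⊃ ¬((P ≡ Q) ⊃ (Q ⊃ Q))) ⊃ (((P ≡ Q) ⊃ (Q ⊃ Q)) ⊃ (¬Q ∧ P)) = 1/4 ⊃ 1/4 = 1
and checking the remaining 24 assignments likewise gives ≥ 1 in every case.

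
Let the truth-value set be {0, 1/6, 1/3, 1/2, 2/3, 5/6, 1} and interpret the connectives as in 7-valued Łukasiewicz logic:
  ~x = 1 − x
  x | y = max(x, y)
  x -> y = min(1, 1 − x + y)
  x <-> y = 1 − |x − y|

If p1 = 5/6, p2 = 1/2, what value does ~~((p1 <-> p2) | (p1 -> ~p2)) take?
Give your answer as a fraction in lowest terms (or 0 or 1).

p1 <-> p2 = 5/6 <-> 1/2 = 2/3
~p2 = ~1/2 = 1/2
p1 -> ~p2 = 5/6 -> 1/2 = 2/3
(p1 <-> p2) | (p1 -> ~p2) = 2/3 | 2/3 = 2/3
~((p1 <-> p2) | (p1 -> ~p2)) = ~2/3 = 1/3
~~((p1 <-> p2) | (p1 -> ~p2)) = ~1/3 = 2/3

2/3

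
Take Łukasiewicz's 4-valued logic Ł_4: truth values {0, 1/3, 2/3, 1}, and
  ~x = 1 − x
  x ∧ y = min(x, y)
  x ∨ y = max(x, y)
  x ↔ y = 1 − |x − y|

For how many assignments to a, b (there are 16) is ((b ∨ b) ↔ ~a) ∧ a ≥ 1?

1

a = 0, b = 0 ↦ 0  <
a = 0, b = 1/3 ↦ 0  <
a = 0, b = 2/3 ↦ 0  <
a = 0, b = 1 ↦ 0  <
a = 1/3, b = 0 ↦ 1/3  <
a = 1/3, b = 1/3 ↦ 1/3  <
a = 1/3, b = 2/3 ↦ 1/3  <
a = 1/3, b = 1 ↦ 1/3  <
a = 2/3, b = 0 ↦ 2/3  <
a = 2/3, b = 1/3 ↦ 2/3  <
a = 2/3, b = 2/3 ↦ 2/3  <
a = 2/3, b = 1 ↦ 1/3  <
a = 1, b = 0 ↦ 1  ≥
a = 1, b = 1/3 ↦ 2/3  <
a = 1, b = 2/3 ↦ 1/3  <
a = 1, b = 1 ↦ 0  <
So 1 of the 16 assignments meets the threshold.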